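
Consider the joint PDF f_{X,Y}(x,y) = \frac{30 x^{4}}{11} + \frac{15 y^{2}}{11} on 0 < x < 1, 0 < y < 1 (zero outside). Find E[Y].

E[Y] = ∫_0^1 ∫_0^1 y × f(x,y) dx dy
= \frac{27}{44}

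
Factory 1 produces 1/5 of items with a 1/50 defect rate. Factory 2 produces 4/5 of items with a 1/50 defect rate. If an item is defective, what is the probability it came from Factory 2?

Using Bayes' theorem:
P(F1) = 1/5, P(D|F1) = 1/50
P(F2) = 4/5, P(D|F2) = 1/50
P(D) = P(D|F1)P(F1) + P(D|F2)P(F2)
     = \frac{1}{50}
P(F2|D) = P(D|F2)P(F2) / P(D)
= \frac{4}{5}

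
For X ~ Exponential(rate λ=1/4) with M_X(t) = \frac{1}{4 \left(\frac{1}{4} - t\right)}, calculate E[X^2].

To find E[X^2], compute M^(2)(0):
M^(1)(t) = \frac{1}{4 \left(\frac{1}{4} - t\right)^{2}}
M^(2)(t) = \frac{1}{2 \left(\frac{1}{4} - t\right)^{3}}
M^(2)(0) = 32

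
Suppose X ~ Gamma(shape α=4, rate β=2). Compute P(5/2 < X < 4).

P(5/2 < X < 4) = ∫_{5/2}^{4} f(x) dx
where f(x) = \frac{8 x^{3} e^{- 2 x}}{3}
= \frac{-379 + 118 e^{3}}{3 e^{8}}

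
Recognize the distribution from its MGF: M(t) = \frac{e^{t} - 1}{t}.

The MGF M(t) = \frac{e^{t} - 1}{t} is the standard form for the Uniform distribution.
Comparing with the known MGF formula identifies: Uniform(0, 1)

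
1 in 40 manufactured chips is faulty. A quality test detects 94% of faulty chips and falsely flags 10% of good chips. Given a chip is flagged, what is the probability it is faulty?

Let D = the rare event, + = positive/flagged.
P(D) = 1/40
P(+|D) = 94/100 = 47/50
P(+|D') = 10/100 = 1/10
P(+) = P(+|D)P(D) + P(+|D')P(D')
     = \frac{47}{50} × \frac{1}{40} + \frac{1}{10} × \frac{39}{40}
     = \frac{121}{1000}
P(D|+) = P(+|D)P(D)/P(+) = \frac{47}{242}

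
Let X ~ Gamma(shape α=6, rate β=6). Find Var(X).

For X ~ Gamma(shape α=6, rate β=6):
Var(X) = \frac{1}{6}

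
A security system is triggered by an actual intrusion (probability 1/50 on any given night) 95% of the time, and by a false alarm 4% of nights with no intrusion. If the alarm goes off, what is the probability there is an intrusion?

Let D = the rare event, + = positive/flagged.
P(D) = 1/50
P(+|D) = 95/100 = 19/20
P(+|D') = 4/100 = 1/25
P(+) = P(+|D)P(D) + P(+|D')P(D')
     = \frac{19}{20} × \frac{1}{50} + \frac{1}{25} × \frac{49}{50}
     = \frac{291}{5000}
P(D|+) = P(+|D)P(D)/P(+) = \frac{95}{291}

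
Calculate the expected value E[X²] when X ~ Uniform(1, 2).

Using the identity E[X²] = Var(X) + (E[X])²:
E[X] = \frac{3}{2}
Var(X) = \frac{1}{12}
E[X²] = \frac{1}{12} + (\frac{3}{2})²
= \frac{7}{3}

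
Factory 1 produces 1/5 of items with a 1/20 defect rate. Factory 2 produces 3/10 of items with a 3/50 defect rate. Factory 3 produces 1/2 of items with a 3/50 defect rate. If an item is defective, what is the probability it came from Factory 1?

Using Bayes' theorem:
P(F1) = 1/5, P(D|F1) = 1/20
P(F2) = 3/10, P(D|F2) = 3/50
P(F3) = 1/2, P(D|F3) = 3/50
P(D) = P(D|F1)P(F1) + P(D|F2)P(F2) + P(D|F3)P(F3)
     = \frac{29}{500}
P(F1|D) = P(D|F1)P(F1) / P(D)
= \frac{5}{29}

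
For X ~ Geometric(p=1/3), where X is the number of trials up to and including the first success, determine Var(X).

For X ~ Geometric(p=1/3), where X is the number of trials up to and including the first success:
Var(X) = 6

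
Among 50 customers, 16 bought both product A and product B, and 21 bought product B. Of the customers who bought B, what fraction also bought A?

P(A ∩ B) = 16/50 = 8/25
P(B) = 21/50
P(A|B) = P(A ∩ B) / P(B) = (8/25) / (21/50) = 16/21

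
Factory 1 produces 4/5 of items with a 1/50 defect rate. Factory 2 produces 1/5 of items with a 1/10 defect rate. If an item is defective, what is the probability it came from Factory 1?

Using Bayes' theorem:
P(F1) = 4/5, P(D|F1) = 1/50
P(F2) = 1/5, P(D|F2) = 1/10
P(D) = P(D|F1)P(F1) + P(D|F2)P(F2)
     = \frac{9}{250}
P(F1|D) = P(D|F1)P(F1) / P(D)
= \frac{4}{9}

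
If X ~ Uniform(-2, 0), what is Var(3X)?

For X ~ Uniform(-2, 0):
Var(X) = \frac{1}{3}
Var(3X) = (3)² × Var(X) = 9 × \frac{1}{3} = 3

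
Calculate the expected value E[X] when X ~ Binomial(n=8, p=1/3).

For X ~ Binomial(n=8, p=1/3), the expected value is:
E[X] = \frac{8}{3}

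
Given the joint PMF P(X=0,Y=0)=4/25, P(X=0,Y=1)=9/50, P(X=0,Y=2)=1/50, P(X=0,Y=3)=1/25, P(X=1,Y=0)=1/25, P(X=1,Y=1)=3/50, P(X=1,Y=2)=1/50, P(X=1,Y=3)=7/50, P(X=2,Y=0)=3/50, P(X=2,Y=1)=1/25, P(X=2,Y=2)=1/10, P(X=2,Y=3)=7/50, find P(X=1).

P(X=1) = P(X=1,Y=0) + P(X=1,Y=1) + P(X=1,Y=2) + P(X=1,Y=3)
= 1/25 + 3/50 + 1/50 + 7/50
= 13/50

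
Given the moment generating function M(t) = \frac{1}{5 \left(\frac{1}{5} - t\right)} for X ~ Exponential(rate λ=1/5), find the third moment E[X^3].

To find E[X^3], compute M^(3)(0):
M^(1)(t) = \frac{1}{5 \left(\frac{1}{5} - t\right)^{2}}
M^(2)(t) = \frac{2}{5 \left(\frac{1}{5} - t\right)^{3}}
M^(3)(t) = \frac{6}{5 \left(\frac{1}{5} - t\right)^{4}}
M^(3)(0) = 750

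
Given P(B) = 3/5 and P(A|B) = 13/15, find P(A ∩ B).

By definition, P(A|B) = P(A ∩ B) / P(B)
So P(A ∩ B) = P(A|B) × P(B)
= 13/15 × 3/5
= 13/25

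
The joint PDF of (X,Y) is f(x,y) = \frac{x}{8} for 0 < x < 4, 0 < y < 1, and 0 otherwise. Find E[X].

f_X(x) = ∫_0^1 \frac{x}{8} dy = \frac{x}{8}
E[X] = ∫_0^4 x × (\frac{x}{8}) dx = \frac{8}{3}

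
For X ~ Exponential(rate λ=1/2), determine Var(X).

For X ~ Exponential(rate λ=1/2):
Var(X) = 4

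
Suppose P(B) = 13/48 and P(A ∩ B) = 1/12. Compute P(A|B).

P(A|B) = P(A ∩ B) / P(B)
= (1/12) / (13/48)
= 4/13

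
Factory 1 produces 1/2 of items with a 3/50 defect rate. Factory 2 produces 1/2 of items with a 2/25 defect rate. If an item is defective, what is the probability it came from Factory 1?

Using Bayes' theorem:
P(F1) = 1/2, P(D|F1) = 3/50
P(F2) = 1/2, P(D|F2) = 2/25
P(D) = P(D|F1)P(F1) + P(D|F2)P(F2)
     = \frac{7}{100}
P(F1|D) = P(D|F1)P(F1) / P(D)
= \frac{3}{7}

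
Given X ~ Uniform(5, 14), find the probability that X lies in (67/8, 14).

P(67/8 < X < 14) = ∫_{67/8}^{14} f(x) dx
where f(x) = \frac{1}{9}
= \frac{5}{8}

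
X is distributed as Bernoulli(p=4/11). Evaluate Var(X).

For X ~ Bernoulli(p=4/11):
Var(X) = \frac{28}{121}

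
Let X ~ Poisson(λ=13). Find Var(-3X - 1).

For X ~ Poisson(λ=13):
Var(X) = 13
Var(-3X - 1) = (-3)² × Var(X) = 9 × 13 = 117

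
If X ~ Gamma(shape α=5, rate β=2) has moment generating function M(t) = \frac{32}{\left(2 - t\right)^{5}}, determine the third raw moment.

To find E[X^3], compute M^(3)(0):
M^(1)(t) = \frac{160}{\left(2 - t\right)^{6}}
M^(2)(t) = \frac{960}{\left(2 - t\right)^{7}}
M^(3)(t) = \frac{6720}{\left(2 - t\right)^{8}}
M^(3)(0) = \frac{105}{4}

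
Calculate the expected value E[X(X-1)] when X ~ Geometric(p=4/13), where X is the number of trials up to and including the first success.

E[X(X-1)] = E[X² - X] = E[X²] - E[X]
E[X] = \frac{13}{4}
E[X²] = Var(X) + (E[X])² = \frac{117}{16} + (\frac{13}{4})² = \frac{143}{8}
E[X(X-1)] = \frac{143}{8} - \frac{13}{4} = \frac{117}{8}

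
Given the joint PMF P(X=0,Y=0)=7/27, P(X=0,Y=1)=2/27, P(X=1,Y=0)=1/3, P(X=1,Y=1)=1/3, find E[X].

First find marginal of X:
P(X=0) = 1/3
P(X=1) = 2/3
E[X] = 0 × 1/3 + 1 × 2/3 = 2/3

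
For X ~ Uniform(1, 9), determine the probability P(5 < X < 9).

P(5 < X < 9) = ∫_{5}^{9} f(x) dx
where f(x) = \frac{1}{8}
= \frac{1}{2}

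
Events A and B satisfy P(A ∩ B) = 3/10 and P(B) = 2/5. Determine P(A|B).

P(A|B) = P(A ∩ B) / P(B)
= (3/10) / (2/5)
= 3/4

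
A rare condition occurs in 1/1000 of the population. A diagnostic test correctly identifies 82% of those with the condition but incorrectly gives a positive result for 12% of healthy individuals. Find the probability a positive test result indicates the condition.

Let D = the rare event, + = positive/flagged.
P(D) = 1/1000
P(+|D) = 82/100 = 41/50
P(+|D') = 12/100 = 3/25
P(+) = P(+|D)P(D) + P(+|D')P(D')
     = \frac{41}{50} × \frac{1}{1000} + \frac{3}{25} × \frac{999}{1000}
     = \frac{1207}{10000}
P(D|+) = P(+|D)P(D)/P(+) = \frac{41}{6035}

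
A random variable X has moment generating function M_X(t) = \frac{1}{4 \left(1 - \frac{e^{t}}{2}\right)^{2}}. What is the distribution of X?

The MGF M(t) = \frac{1}{4 \left(1 - \frac{e^{t}}{2}\right)^{2}} is the standard form for the NegativeBinomial distribution.
Comparing with the known MGF formula identifies: NegBin(r=2, p=1/2), X = failures before r-th success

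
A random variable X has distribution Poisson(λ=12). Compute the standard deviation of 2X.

For X ~ Poisson(λ=12):
Var(X) = 12
SD(X) = √(Var(X)) = √(12) = 2 \sqrt{3}
SD(2X) = |2| × SD(X) = 2 × 2 \sqrt{3} = 4 \sqrt{3}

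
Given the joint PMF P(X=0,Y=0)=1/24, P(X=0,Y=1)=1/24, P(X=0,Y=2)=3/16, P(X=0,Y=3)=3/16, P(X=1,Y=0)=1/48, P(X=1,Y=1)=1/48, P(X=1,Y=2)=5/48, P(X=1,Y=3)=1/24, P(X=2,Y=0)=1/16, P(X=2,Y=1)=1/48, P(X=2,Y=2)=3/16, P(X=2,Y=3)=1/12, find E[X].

First find marginal of X:
P(X=0) = 11/24
P(X=1) = 3/16
P(X=2) = 17/48
E[X] = 0 × 11/24 + 1 × 3/16 + 2 × 17/48 = 43/48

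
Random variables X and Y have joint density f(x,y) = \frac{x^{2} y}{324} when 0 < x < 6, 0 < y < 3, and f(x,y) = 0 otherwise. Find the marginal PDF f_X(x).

f_X(x) = ∫_0^3 f(x,y) dy
= ∫_0^3 \frac{x^{2} y}{324} dy
= \frac{x^{2}}{72} for 0 < x < 6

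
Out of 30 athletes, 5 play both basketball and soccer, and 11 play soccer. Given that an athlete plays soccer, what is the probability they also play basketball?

P(A ∩ B) = 5/30 = 1/6
P(B) = 11/30
P(A|B) = P(A ∩ B) / P(B) = (1/6) / (11/30) = 5/11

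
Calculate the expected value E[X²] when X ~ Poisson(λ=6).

Using the identity E[X²] = Var(X) + (E[X])²:
E[X] = 6
Var(X) = 6
E[X²] = 6 + (6)²
= 42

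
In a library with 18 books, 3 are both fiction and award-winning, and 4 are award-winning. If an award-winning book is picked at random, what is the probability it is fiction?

P(A ∩ B) = 3/18 = 1/6
P(B) = 4/18 = 2/9
P(A|B) = P(A ∩ B) / P(B) = (1/6) / (2/9) = 3/4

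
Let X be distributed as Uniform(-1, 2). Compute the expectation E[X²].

Using the identity E[X²] = Var(X) + (E[X])²:
E[X] = \frac{1}{2}
Var(X) = \frac{3}{4}
E[X²] = \frac{3}{4} + (\frac{1}{2})²
= 1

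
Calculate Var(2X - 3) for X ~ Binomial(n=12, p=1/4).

For X ~ Binomial(n=12, p=1/4):
Var(X) = \frac{9}{4}
Var(2X - 3) = (2)² × Var(X) = 4 × \frac{9}{4} = 9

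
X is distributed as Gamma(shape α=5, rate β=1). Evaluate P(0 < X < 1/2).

P(0 < X < 1/2) = ∫_{0}^{1/2} f(x) dx
where f(x) = \frac{x^{4} e^{- x}}{24}
= 1 - \frac{211}{128 e^{\frac{1}{2}}}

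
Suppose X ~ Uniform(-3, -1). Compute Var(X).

For X ~ Uniform(-3, -1):
Var(X) = \frac{1}{3}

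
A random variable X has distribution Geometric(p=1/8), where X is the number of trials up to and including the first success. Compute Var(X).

For X ~ Geometric(p=1/8), where X is the number of trials up to and including the first success:
Var(X) = 56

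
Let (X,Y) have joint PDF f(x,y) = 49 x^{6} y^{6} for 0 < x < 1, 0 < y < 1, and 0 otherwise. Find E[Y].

E[Y] = ∫_0^1 ∫_0^1 y × f(x,y) dx dy
= \frac{7}{8}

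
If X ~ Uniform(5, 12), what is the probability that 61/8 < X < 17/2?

P(61/8 < X < 17/2) = ∫_{61/8}^{17/2} f(x) dx
where f(x) = \frac{1}{7}
= \frac{1}{8}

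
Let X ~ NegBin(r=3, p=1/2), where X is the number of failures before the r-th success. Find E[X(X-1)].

E[X(X-1)] = E[X² - X] = E[X²] - E[X]
E[X] = 3
E[X²] = Var(X) + (E[X])² = 6 + (3)² = 15
E[X(X-1)] = 15 - 3 = 12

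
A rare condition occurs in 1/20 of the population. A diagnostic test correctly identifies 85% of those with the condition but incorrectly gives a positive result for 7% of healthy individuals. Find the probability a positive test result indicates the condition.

Let D = the rare event, + = positive/flagged.
P(D) = 1/20
P(+|D) = 85/100 = 17/20
P(+|D') = 7/100
P(+) = P(+|D)P(D) + P(+|D')P(D')
     = \frac{17}{20} × \frac{1}{20} + \frac{7}{100} × \frac{19}{20}
     = \frac{109}{1000}
P(D|+) = P(+|D)P(D)/P(+) = \frac{85}{218}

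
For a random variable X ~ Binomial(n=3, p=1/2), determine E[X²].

Using the identity E[X²] = Var(X) + (E[X])²:
E[X] = \frac{3}{2}
Var(X) = \frac{3}{4}
E[X²] = \frac{3}{4} + (\frac{3}{2})²
= 3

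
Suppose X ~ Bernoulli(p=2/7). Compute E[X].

For X ~ Bernoulli(p=2/7), the expected value is:
E[X] = \frac{2}{7}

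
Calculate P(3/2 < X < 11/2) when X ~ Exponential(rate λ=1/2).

P(3/2 < X < 11/2) = ∫_{3/2}^{11/2} f(x) dx
where f(x) = \frac{e^{- \frac{x}{2}}}{2}
= - \frac{1 - e^{2}}{e^{\frac{11}{4}}}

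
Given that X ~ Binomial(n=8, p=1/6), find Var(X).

For X ~ Binomial(n=8, p=1/6):
Var(X) = \frac{10}{9}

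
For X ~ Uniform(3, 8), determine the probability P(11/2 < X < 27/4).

P(11/2 < X < 27/4) = ∫_{11/2}^{27/4} f(x) dx
where f(x) = \frac{1}{5}
= \frac{1}{4}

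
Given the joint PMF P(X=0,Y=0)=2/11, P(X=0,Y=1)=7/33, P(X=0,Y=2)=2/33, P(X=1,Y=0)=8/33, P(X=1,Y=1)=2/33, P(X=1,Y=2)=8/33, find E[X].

First find marginal of X:
P(X=0) = 5/11
P(X=1) = 6/11
E[X] = 0 × 5/11 + 1 × 6/11 = 6/11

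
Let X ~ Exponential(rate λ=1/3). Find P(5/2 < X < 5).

P(5/2 < X < 5) = ∫_{5/2}^{5} f(x) dx
where f(x) = \frac{e^{- \frac{x}{3}}}{3}
= - \frac{1}{e^{\frac{5}{3}}} + e^{- \frac{5}{6}}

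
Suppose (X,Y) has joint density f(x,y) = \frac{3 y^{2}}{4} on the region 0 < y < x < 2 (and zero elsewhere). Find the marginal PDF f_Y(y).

f_Y(y) = ∫_y^2 \frac{3 y^{2}}{4} dx = \frac{3 y^{2} \left(2 - y\right)}{4}
for 0 < y < 2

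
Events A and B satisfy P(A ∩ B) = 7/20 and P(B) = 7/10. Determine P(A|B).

P(A|B) = P(A ∩ B) / P(B)
= (7/20) / (7/10)
= 1/2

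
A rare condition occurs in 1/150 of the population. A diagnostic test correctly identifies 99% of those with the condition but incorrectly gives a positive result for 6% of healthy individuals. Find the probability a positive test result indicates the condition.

Let D = the rare event, + = positive/flagged.
P(D) = 1/150
P(+|D) = 99/100
P(+|D') = 6/100 = 3/50
P(+) = P(+|D)P(D) + P(+|D')P(D')
     = \frac{99}{100} × \frac{1}{150} + \frac{3}{50} × \frac{149}{150}
     = \frac{331}{5000}
P(D|+) = P(+|D)P(D)/P(+) = \frac{33}{331}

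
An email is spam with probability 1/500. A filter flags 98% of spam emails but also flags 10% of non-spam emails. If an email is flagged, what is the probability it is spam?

Let D = the rare event, + = positive/flagged.
P(D) = 1/500
P(+|D) = 98/100 = 49/50
P(+|D') = 10/100 = 1/10
P(+) = P(+|D)P(D) + P(+|D')P(D')
     = \frac{49}{50} × \frac{1}{500} + \frac{1}{10} × \frac{499}{500}
     = \frac{318}{3125}
P(D|+) = P(+|D)P(D)/P(+) = \frac{49}{2544}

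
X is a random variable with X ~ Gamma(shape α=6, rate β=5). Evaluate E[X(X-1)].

E[X(X-1)] = E[X² - X] = E[X²] - E[X]
E[X] = \frac{6}{5}
E[X²] = Var(X) + (E[X])² = \frac{6}{25} + (\frac{6}{5})² = \frac{42}{25}
E[X(X-1)] = \frac{42}{25} - \frac{6}{5} = \frac{12}{25}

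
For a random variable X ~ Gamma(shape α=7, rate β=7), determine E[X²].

Using the identity E[X²] = Var(X) + (E[X])²:
E[X] = 1
Var(X) = \frac{1}{7}
E[X²] = \frac{1}{7} + (1)²
= \frac{8}{7}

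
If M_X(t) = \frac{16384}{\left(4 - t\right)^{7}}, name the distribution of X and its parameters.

The MGF M(t) = \frac{16384}{\left(4 - t\right)^{7}} is the standard form for the Gamma distribution.
Comparing with the known MGF formula identifies: Gamma(shape α=7, rate β=4)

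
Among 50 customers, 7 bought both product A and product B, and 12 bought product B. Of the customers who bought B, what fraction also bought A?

P(A ∩ B) = 7/50
P(B) = 12/50 = 6/25
P(A|B) = P(A ∩ B) / P(B) = (7/50) / (6/25) = 7/12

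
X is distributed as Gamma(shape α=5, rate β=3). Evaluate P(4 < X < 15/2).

P(4 < X < 15/2) = ∫_{4}^{15/2} f(x) dx
where f(x) = \frac{81 x^{4} e^{- 3 x}}{8}
= - \frac{1645283}{128 e^{\frac{45}{2}}} + \frac{1237}{e^{12}}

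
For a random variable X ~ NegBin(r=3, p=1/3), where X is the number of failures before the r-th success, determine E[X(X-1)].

E[X(X-1)] = E[X² - X] = E[X²] - E[X]
E[X] = 6
E[X²] = Var(X) + (E[X])² = 18 + (6)² = 54
E[X(X-1)] = 54 - 6 = 48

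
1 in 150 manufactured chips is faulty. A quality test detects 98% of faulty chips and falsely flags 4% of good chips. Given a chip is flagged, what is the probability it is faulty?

Let D = the rare event, + = positive/flagged.
P(D) = 1/150
P(+|D) = 98/100 = 49/50
P(+|D') = 4/100 = 1/25
P(+) = P(+|D)P(D) + P(+|D')P(D')
     = \frac{49}{50} × \frac{1}{150} + \frac{1}{25} × \frac{149}{150}
     = \frac{347}{7500}
P(D|+) = P(+|D)P(D)/P(+) = \frac{49}{347}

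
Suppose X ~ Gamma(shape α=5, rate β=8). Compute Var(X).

For X ~ Gamma(shape α=5, rate β=8):
Var(X) = \frac{5}{64}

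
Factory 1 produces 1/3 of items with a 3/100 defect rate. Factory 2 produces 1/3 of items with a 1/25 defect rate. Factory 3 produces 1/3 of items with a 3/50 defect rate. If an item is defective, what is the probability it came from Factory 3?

Using Bayes' theorem:
P(F1) = 1/3, P(D|F1) = 3/100
P(F2) = 1/3, P(D|F2) = 1/25
P(F3) = 1/3, P(D|F3) = 3/50
P(D) = P(D|F1)P(F1) + P(D|F2)P(F2) + P(D|F3)P(F3)
     = \frac{13}{300}
P(F3|D) = P(D|F3)P(F3) / P(D)
= \frac{6}{13}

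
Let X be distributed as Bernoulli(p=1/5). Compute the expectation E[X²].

Using the identity E[X²] = Var(X) + (E[X])²:
E[X] = \frac{1}{5}
Var(X) = \frac{4}{25}
E[X²] = \frac{4}{25} + (\frac{1}{5})²
= \frac{1}{5}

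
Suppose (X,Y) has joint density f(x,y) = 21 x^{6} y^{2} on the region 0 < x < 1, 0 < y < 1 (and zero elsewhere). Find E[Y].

E[Y] = ∫_0^1 ∫_0^1 y × f(x,y) dx dy
= \frac{3}{4}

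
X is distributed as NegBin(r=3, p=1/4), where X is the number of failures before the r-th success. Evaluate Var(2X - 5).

For X ~ NegBin(r=3, p=1/4), where X is the number of failures before the r-th success:
Var(X) = 36
Var(2X - 5) = (2)² × Var(X) = 4 × 36 = 144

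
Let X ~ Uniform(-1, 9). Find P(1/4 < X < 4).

P(1/4 < X < 4) = ∫_{1/4}^{4} f(x) dx
where f(x) = \frac{1}{10}
= \frac{3}{8}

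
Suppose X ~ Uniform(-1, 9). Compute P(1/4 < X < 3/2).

P(1/4 < X < 3/2) = ∫_{1/4}^{3/2} f(x) dx
where f(x) = \frac{1}{10}
= \frac{1}{8}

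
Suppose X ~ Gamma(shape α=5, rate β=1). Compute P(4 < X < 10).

P(4 < X < 10) = ∫_{4}^{10} f(x) dx
where f(x) = \frac{x^{4} e^{- x}}{24}
= \frac{-1933 + 103 e^{6}}{3 e^{10}}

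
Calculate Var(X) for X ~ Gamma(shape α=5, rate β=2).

For X ~ Gamma(shape α=5, rate β=2):
Var(X) = \frac{5}{4}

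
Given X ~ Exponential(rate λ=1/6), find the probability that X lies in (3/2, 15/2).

P(3/2 < X < 15/2) = ∫_{3/2}^{15/2} f(x) dx
where f(x) = \frac{e^{- \frac{x}{6}}}{6}
= - \frac{1 - e}{e^{\frac{5}{4}}}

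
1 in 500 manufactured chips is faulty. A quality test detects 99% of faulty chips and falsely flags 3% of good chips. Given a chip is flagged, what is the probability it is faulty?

Let D = the rare event, + = positive/flagged.
P(D) = 1/500
P(+|D) = 99/100
P(+|D') = 3/100
P(+) = P(+|D)P(D) + P(+|D')P(D')
     = \frac{99}{100} × \frac{1}{500} + \frac{3}{100} × \frac{499}{500}
     = \frac{399}{12500}
P(D|+) = P(+|D)P(D)/P(+) = \frac{33}{532}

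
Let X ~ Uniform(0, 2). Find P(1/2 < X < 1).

P(1/2 < X < 1) = ∫_{1/2}^{1} f(x) dx
where f(x) = \frac{1}{2}
= \frac{1}{4}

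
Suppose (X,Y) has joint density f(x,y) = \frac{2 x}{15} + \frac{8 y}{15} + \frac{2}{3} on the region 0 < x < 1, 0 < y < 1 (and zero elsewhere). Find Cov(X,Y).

E[XY] = ∫∫ xy × f(x,y) dx dy = \frac{5}{18}
E[X] = \frac{23}{45}
E[Y] = \frac{49}{90}
Cov(X,Y) = E[XY] - E[X]E[Y] = - \frac{1}{2025}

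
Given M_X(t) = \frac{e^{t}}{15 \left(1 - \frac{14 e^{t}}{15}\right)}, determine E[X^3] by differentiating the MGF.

To find E[X^3], compute M^(3)(0):
M^(1)(t) = \frac{e^{t}}{15 \left(1 - \frac{14 e^{t}}{15}\right)} + \frac{14 e^{2 t}}{225 \left(1 - \frac{14 e^{t}}{15}\right)^{2}}
M^(2)(t) = \frac{e^{t}}{15 \left(1 - \frac{14 e^{t}}{15}\right)} + \frac{14 e^{2 t}}{75 \left(1 - \frac{14 e^{t}}{15}\right)^{2}} + \frac{392 e^{3 t}}{3375 \left(1 - \frac{14 e^{t}}{15}\right)^{3}}
M^(3)(t) = \frac{e^{t}}{15 \left(1 - \frac{14 e^{t}}{15}\right)} + \frac{98 e^{2 t}}{225 \left(1 - \frac{14 e^{t}}{15}\right)^{2}} + \frac{784 e^{3 t}}{1125 \left(1 - \frac{14 e^{t}}{15}\right)^{3}} + \frac{5488 e^{4 t}}{16875 \left(1 - \frac{14 e^{t}}{15}\right)^{4}}
M^(3)(0) = 18915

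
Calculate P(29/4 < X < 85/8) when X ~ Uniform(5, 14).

P(29/4 < X < 85/8) = ∫_{29/4}^{85/8} f(x) dx
where f(x) = \frac{1}{9}
= \frac{3}{8}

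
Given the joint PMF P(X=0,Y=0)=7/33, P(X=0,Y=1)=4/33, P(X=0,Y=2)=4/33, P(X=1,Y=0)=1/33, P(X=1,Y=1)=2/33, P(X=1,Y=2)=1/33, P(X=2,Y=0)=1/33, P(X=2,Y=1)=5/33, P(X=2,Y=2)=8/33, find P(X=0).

P(X=0) = P(X=0,Y=0) + P(X=0,Y=1) + P(X=0,Y=2)
= 7/33 + 4/33 + 4/33
= 5/11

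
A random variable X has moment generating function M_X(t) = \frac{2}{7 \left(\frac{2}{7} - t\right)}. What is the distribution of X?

The MGF M(t) = \frac{2}{7 \left(\frac{2}{7} - t\right)} is the standard form for the Exponential distribution.
Comparing with the known MGF formula identifies: Exponential(rate λ=2/7)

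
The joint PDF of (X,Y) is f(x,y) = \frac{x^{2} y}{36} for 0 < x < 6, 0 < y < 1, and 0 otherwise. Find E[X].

f_X(x) = ∫_0^1 \frac{x^{2} y}{36} dy = \frac{x^{2}}{72}
E[X] = ∫_0^6 x × (\frac{x^{2}}{72}) dx = \frac{9}{2}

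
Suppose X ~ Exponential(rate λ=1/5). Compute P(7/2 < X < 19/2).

P(7/2 < X < 19/2) = ∫_{7/2}^{19/2} f(x) dx
where f(x) = \frac{e^{- \frac{x}{5}}}{5}
= - \frac{1 - e^{\frac{6}{5}}}{e^{\frac{19}{10}}}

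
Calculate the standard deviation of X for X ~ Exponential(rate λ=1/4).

For X ~ Exponential(rate λ=1/4):
Var(X) = 16
SD(X) = √(Var(X)) = √(16) = 4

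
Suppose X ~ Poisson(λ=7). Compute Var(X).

For X ~ Poisson(λ=7):
Var(X) = 7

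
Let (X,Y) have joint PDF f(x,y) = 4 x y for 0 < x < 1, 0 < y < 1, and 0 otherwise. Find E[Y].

E[Y] = ∫_0^1 ∫_0^1 y × f(x,y) dx dy
= \frac{2}{3}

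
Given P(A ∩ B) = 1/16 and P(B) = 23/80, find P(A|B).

P(A|B) = P(A ∩ B) / P(B)
= (1/16) / (23/80)
= 5/23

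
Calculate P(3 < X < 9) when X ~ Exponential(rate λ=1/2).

P(3 < X < 9) = ∫_{3}^{9} f(x) dx
where f(x) = \frac{e^{- \frac{x}{2}}}{2}
= - \frac{1 - e^{3}}{e^{\frac{9}{2}}}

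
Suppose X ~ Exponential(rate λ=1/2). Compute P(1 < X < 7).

P(1 < X < 7) = ∫_{1}^{7} f(x) dx
where f(x) = \frac{e^{- \frac{x}{2}}}{2}
= - \frac{1 - e^{3}}{e^{\frac{7}{2}}}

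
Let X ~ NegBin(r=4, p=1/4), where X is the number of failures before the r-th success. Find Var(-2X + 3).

For X ~ NegBin(r=4, p=1/4), where X is the number of failures before the r-th success:
Var(X) = 48
Var(-2X + 3) = (-2)² × Var(X) = 4 × 48 = 192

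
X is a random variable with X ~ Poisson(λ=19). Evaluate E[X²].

Using the identity E[X²] = Var(X) + (E[X])²:
E[X] = 19
Var(X) = 19
E[X²] = 19 + (19)²
= 380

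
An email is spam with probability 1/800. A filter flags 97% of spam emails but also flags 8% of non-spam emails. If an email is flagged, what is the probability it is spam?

Let D = the rare event, + = positive/flagged.
P(D) = 1/800
P(+|D) = 97/100
P(+|D') = 8/100 = 2/25
P(+) = P(+|D)P(D) + P(+|D')P(D')
     = \frac{97}{100} × \frac{1}{800} + \frac{2}{25} × \frac{799}{800}
     = \frac{6489}{80000}
P(D|+) = P(+|D)P(D)/P(+) = \frac{97}{6489}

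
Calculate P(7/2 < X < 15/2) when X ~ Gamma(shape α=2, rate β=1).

P(7/2 < X < 15/2) = ∫_{7/2}^{15/2} f(x) dx
where f(x) = x e^{- x}
= \frac{-17 + 9 e^{4}}{2 e^{\frac{15}{2}}}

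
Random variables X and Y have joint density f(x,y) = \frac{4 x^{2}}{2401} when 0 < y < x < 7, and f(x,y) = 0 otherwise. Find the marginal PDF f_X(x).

f_X(x) = ∫_0^x \frac{4 x^{2}}{2401} dy = \frac{4 x^{3}}{2401}
for 0 < x < 7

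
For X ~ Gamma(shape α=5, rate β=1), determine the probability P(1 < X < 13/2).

P(1 < X < 13/2) = ∫_{1}^{13/2} f(x) dx
where f(x) = \frac{x^{4} e^{- x}}{24}
= - \frac{19043}{128 e^{\frac{13}{2}}} + \frac{65}{24 e}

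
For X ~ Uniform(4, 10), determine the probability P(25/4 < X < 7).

P(25/4 < X < 7) = ∫_{25/4}^{7} f(x) dx
where f(x) = \frac{1}{6}
= \frac{1}{8}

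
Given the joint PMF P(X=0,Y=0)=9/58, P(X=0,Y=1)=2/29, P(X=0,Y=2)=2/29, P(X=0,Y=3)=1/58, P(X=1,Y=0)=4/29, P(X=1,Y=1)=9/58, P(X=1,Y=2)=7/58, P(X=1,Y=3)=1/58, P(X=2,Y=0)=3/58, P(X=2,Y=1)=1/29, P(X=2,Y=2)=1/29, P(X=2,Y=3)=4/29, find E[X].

First find marginal of X:
P(X=0) = 9/29
P(X=1) = 25/58
P(X=2) = 15/58
E[X] = 0 × 9/29 + 1 × 25/58 + 2 × 15/58 = 55/58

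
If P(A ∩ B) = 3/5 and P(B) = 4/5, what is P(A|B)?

P(A|B) = P(A ∩ B) / P(B)
= (3/5) / (4/5)
= 3/4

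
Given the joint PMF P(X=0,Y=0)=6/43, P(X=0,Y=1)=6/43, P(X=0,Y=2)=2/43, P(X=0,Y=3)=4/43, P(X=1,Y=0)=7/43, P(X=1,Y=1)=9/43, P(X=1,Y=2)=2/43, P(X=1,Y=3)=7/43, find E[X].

First find marginal of X:
P(X=0) = 18/43
P(X=1) = 25/43
E[X] = 0 × 18/43 + 1 × 25/43 = 25/43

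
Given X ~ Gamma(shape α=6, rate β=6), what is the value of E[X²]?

Using the identity E[X²] = Var(X) + (E[X])²:
E[X] = 1
Var(X) = \frac{1}{6}
E[X²] = \frac{1}{6} + (1)²
= \frac{7}{6}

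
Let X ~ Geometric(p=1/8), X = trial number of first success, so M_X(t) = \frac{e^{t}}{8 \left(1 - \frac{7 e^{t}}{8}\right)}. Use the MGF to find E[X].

To find E[X], compute M^(1)(0):
M^(1)(t) = \frac{e^{t}}{8 \left(1 - \frac{7 e^{t}}{8}\right)} + \frac{7 e^{2 t}}{64 \left(1 - \frac{7 e^{t}}{8}\right)^{2}}
M^(1)(0) = 8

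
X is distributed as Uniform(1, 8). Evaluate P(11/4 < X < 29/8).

P(11/4 < X < 29/8) = ∫_{11/4}^{29/8} f(x) dx
where f(x) = \frac{1}{7}
= \frac{1}{8}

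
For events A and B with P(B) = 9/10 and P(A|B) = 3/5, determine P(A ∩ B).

By definition, P(A|B) = P(A ∩ B) / P(B)
So P(A ∩ B) = P(A|B) × P(B)
= 3/5 × 9/10
= 27/50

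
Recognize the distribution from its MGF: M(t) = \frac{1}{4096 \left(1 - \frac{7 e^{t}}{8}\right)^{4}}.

The MGF M(t) = \frac{1}{4096 \left(1 - \frac{7 e^{t}}{8}\right)^{4}} is the standard form for the NegativeBinomial distribution.
Comparing with the known MGF formula identifies: NegBin(r=4, p=1/8), X = failures before r-th success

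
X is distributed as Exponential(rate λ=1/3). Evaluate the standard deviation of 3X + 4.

For X ~ Exponential(rate λ=1/3):
Var(X) = 9
SD(X) = √(Var(X)) = √(9) = 3
SD(3X + 4) = |3| × SD(X) = 3 × 3 = 9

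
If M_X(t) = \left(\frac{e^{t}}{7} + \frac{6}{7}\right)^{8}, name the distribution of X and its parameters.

The MGF M(t) = \left(\frac{e^{t}}{7} + \frac{6}{7}\right)^{8} is the standard form for the Binomial distribution.
Comparing with the known MGF formula identifies: Binomial(n=8, p=1/7)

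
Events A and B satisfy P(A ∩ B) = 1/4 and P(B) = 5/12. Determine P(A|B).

P(A|B) = P(A ∩ B) / P(B)
= (1/4) / (5/12)
= 3/5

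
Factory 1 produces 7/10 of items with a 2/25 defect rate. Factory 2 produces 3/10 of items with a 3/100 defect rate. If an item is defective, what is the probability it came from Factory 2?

Using Bayes' theorem:
P(F1) = 7/10, P(D|F1) = 2/25
P(F2) = 3/10, P(D|F2) = 3/100
P(D) = P(D|F1)P(F1) + P(D|F2)P(F2)
     = \frac{13}{200}
P(F2|D) = P(D|F2)P(F2) / P(D)
= \frac{9}{65}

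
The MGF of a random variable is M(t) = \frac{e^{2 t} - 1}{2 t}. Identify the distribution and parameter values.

The MGF M(t) = \frac{e^{2 t} - 1}{2 t} is the standard form for the Uniform distribution.
Comparing with the known MGF formula identifies: Uniform(0, 2)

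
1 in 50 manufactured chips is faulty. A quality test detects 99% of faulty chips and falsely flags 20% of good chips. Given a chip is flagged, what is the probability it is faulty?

Let D = the rare event, + = positive/flagged.
P(D) = 1/50
P(+|D) = 99/100
P(+|D') = 20/100 = 1/5
P(+) = P(+|D)P(D) + P(+|D')P(D')
     = \frac{99}{100} × \frac{1}{50} + \frac{1}{5} × \frac{49}{50}
     = \frac{1079}{5000}
P(D|+) = P(+|D)P(D)/P(+) = \frac{99}{1079}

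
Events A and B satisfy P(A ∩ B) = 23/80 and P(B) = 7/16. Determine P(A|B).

P(A|B) = P(A ∩ B) / P(B)
= (23/80) / (7/16)
= 23/35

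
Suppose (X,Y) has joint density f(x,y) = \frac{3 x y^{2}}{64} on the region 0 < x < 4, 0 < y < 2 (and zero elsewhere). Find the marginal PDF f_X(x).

f_X(x) = ∫_0^2 f(x,y) dy
= ∫_0^2 \frac{3 x y^{2}}{64} dy
= \frac{x}{8} for 0 < x < 4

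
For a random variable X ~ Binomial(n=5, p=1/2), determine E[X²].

Using the identity E[X²] = Var(X) + (E[X])²:
E[X] = \frac{5}{2}
Var(X) = \frac{5}{4}
E[X²] = \frac{5}{4} + (\frac{5}{2})²
= \frac{15}{2}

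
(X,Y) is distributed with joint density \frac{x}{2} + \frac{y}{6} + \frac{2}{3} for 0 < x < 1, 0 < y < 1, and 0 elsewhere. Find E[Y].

E[Y] = ∫_0^1 ∫_0^1 y × f(x,y) dx dy
= \frac{37}{72}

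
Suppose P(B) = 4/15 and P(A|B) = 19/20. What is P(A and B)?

By definition, P(A|B) = P(A ∩ B) / P(B)
So P(A ∩ B) = P(A|B) × P(B)
= 19/20 × 4/15
= 19/75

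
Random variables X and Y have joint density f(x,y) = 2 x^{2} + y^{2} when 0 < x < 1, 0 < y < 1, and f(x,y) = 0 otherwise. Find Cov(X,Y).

E[XY] = ∫∫ xy × f(x,y) dx dy = \frac{3}{8}
E[X] = \frac{2}{3}
E[Y] = \frac{7}{12}
Cov(X,Y) = E[XY] - E[X]E[Y] = - \frac{1}{72}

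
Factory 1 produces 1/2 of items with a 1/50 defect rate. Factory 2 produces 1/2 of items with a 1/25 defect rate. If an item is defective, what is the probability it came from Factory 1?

Using Bayes' theorem:
P(F1) = 1/2, P(D|F1) = 1/50
P(F2) = 1/2, P(D|F2) = 1/25
P(D) = P(D|F1)P(F1) + P(D|F2)P(F2)
     = \frac{3}{100}
P(F1|D) = P(D|F1)P(F1) / P(D)
= \frac{1}{3}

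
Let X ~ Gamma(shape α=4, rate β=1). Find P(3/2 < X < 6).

P(3/2 < X < 6) = ∫_{3/2}^{6} f(x) dx
where f(x) = \frac{x^{3} e^{- x}}{6}
= - \frac{61}{e^{6}} + \frac{67}{16 e^{\frac{3}{2}}}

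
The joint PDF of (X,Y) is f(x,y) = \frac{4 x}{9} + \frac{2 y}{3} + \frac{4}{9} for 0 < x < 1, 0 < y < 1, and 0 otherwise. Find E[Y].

E[Y] = ∫_0^1 ∫_0^1 y × f(x,y) dx dy
= \frac{5}{9}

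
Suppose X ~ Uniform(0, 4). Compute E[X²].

Using the identity E[X²] = Var(X) + (E[X])²:
E[X] = 2
Var(X) = \frac{4}{3}
E[X²] = \frac{4}{3} + (2)²
= \frac{16}{3}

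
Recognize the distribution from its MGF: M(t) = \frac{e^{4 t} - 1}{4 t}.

The MGF M(t) = \frac{e^{4 t} - 1}{4 t} is the standard form for the Uniform distribution.
Comparing with the known MGF formula identifies: Uniform(0, 4)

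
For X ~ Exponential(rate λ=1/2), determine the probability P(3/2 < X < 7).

P(3/2 < X < 7) = ∫_{3/2}^{7} f(x) dx
where f(x) = \frac{e^{- \frac{x}{2}}}{2}
= - \frac{1}{e^{\frac{7}{2}}} + e^{- \frac{3}{4}}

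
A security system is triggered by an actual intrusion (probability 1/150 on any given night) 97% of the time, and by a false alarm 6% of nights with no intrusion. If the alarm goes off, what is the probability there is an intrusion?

Let D = the rare event, + = positive/flagged.
P(D) = 1/150
P(+|D) = 97/100
P(+|D') = 6/100 = 3/50
P(+) = P(+|D)P(D) + P(+|D')P(D')
     = \frac{97}{100} × \frac{1}{150} + \frac{3}{50} × \frac{149}{150}
     = \frac{991}{15000}
P(D|+) = P(+|D)P(D)/P(+) = \frac{97}{991}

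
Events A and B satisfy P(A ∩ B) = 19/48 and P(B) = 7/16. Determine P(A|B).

P(A|B) = P(A ∩ B) / P(B)
= (19/48) / (7/16)
= 19/21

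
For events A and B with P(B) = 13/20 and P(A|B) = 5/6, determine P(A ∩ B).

By definition, P(A|B) = P(A ∩ B) / P(B)
So P(A ∩ B) = P(A|B) × P(B)
= 5/6 × 13/20
= 13/24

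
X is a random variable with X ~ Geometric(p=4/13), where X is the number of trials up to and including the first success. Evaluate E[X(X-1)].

E[X(X-1)] = E[X² - X] = E[X²] - E[X]
E[X] = \frac{13}{4}
E[X²] = Var(X) + (E[X])² = \frac{117}{16} + (\frac{13}{4})² = \frac{143}{8}
E[X(X-1)] = \frac{143}{8} - \frac{13}{4} = \frac{117}{8}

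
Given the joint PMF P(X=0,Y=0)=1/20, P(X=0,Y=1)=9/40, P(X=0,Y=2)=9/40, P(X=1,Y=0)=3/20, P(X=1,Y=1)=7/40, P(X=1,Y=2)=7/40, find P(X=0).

P(X=0) = P(X=0,Y=0) + P(X=0,Y=1) + P(X=0,Y=2)
= 1/20 + 9/40 + 9/40
= 1/2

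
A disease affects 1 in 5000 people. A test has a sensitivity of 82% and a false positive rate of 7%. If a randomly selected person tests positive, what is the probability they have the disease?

Let D = the rare event, + = positive/flagged.
P(D) = 1/5000
P(+|D) = 82/100 = 41/50
P(+|D') = 7/100
P(+) = P(+|D)P(D) + P(+|D')P(D')
     = \frac{41}{50} × \frac{1}{5000} + \frac{7}{100} × \frac{4999}{5000}
     = \frac{1403}{20000}
P(D|+) = P(+|D)P(D)/P(+) = \frac{82}{35075}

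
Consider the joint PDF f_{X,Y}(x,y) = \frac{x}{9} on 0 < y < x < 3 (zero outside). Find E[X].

f_X(x) = ∫_0^x \frac{x}{9} dy = \frac{x^{2}}{9}
E[X] = ∫_0^3 x × (\frac{x^{2}}{9}) dx = \frac{9}{4}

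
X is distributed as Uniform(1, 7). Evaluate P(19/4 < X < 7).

P(19/4 < X < 7) = ∫_{19/4}^{7} f(x) dx
where f(x) = \frac{1}{6}
= \frac{3}{8}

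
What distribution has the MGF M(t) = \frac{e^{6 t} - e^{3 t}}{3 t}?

The MGF M(t) = \frac{e^{6 t} - e^{3 t}}{3 t} is the standard form for the Uniform distribution.
Comparing with the known MGF formula identifies: Uniform(3, 6)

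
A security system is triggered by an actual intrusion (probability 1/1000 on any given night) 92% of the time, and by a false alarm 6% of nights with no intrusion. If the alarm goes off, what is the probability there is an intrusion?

Let D = the rare event, + = positive/flagged.
P(D) = 1/1000
P(+|D) = 92/100 = 23/25
P(+|D') = 6/100 = 3/50
P(+) = P(+|D)P(D) + P(+|D')P(D')
     = \frac{23}{25} × \frac{1}{1000} + \frac{3}{50} × \frac{999}{1000}
     = \frac{3043}{50000}
P(D|+) = P(+|D)P(D)/P(+) = \frac{46}{3043}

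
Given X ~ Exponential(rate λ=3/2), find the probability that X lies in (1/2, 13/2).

P(1/2 < X < 13/2) = ∫_{1/2}^{13/2} f(x) dx
where f(x) = \frac{3 e^{- \frac{3 x}{2}}}{2}
= - \frac{1 - e^{9}}{e^{\frac{39}{4}}}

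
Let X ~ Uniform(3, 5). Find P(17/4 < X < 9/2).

P(17/4 < X < 9/2) = ∫_{17/4}^{9/2} f(x) dx
where f(x) = \frac{1}{2}
= \frac{1}{8}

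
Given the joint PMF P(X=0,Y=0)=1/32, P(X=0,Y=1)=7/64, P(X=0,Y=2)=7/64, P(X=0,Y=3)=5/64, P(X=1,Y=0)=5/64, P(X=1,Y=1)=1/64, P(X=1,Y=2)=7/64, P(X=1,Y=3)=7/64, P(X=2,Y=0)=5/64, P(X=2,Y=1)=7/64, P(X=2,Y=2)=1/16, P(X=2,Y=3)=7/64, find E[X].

First find marginal of X:
P(X=0) = 21/64
P(X=1) = 5/16
P(X=2) = 23/64
E[X] = 0 × 21/64 + 1 × 5/16 + 2 × 23/64 = 33/32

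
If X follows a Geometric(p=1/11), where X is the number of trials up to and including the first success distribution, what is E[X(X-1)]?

E[X(X-1)] = E[X² - X] = E[X²] - E[X]
E[X] = 11
E[X²] = Var(X) + (E[X])² = 110 + (11)² = 231
E[X(X-1)] = 231 - 11 = 220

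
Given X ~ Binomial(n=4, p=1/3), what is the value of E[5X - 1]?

For X ~ Binomial(n=4, p=1/3):
E[X] = \frac{4}{3}
E[5X - 1] = 5 × E[X] - 1 = \frac{17}{3}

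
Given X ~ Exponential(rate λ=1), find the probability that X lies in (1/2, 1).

P(1/2 < X < 1) = ∫_{1/2}^{1} f(x) dx
where f(x) = e^{- x}
= - \frac{1}{e} + e^{- \frac{1}{2}}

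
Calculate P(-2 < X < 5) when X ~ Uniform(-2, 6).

P(-2 < X < 5) = ∫_{-2}^{5} f(x) dx
where f(x) = \frac{1}{8}
= \frac{7}{8}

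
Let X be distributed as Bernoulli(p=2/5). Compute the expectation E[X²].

Using the identity E[X²] = Var(X) + (E[X])²:
E[X] = \frac{2}{5}
Var(X) = \frac{6}{25}
E[X²] = \frac{6}{25} + (\frac{2}{5})²
= \frac{2}{5}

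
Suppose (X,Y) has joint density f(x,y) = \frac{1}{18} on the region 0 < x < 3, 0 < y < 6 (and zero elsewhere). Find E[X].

f_X(x) = ∫_0^6 \frac{1}{18} dy = \frac{1}{3}
E[X] = ∫_0^3 x × (\frac{1}{3}) dx = \frac{3}{2}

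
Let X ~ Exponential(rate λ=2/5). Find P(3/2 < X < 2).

P(3/2 < X < 2) = ∫_{3/2}^{2} f(x) dx
where f(x) = \frac{2 e^{- \frac{2 x}{5}}}{5}
= - \frac{1 - e^{\frac{1}{5}}}{e^{\frac{4}{5}}}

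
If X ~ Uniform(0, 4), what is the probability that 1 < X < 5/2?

P(1 < X < 5/2) = ∫_{1}^{5/2} f(x) dx
where f(x) = \frac{1}{4}
= \frac{3}{8}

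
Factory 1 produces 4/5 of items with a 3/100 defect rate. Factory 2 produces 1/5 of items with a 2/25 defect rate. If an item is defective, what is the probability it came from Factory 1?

Using Bayes' theorem:
P(F1) = 4/5, P(D|F1) = 3/100
P(F2) = 1/5, P(D|F2) = 2/25
P(D) = P(D|F1)P(F1) + P(D|F2)P(F2)
     = \frac{1}{25}
P(F1|D) = P(D|F1)P(F1) / P(D)
= \frac{3}{5}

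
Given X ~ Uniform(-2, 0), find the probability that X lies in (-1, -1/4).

P(-1 < X < -1/4) = ∫_{-1}^{-1/4} f(x) dx
where f(x) = \frac{1}{2}
= \frac{3}{8}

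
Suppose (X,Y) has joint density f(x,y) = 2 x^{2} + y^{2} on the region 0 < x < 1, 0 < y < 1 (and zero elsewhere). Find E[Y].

E[Y] = ∫_0^1 ∫_0^1 y × f(x,y) dx dy
= \frac{7}{12}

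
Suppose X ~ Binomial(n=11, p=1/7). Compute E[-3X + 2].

For X ~ Binomial(n=11, p=1/7):
E[X] = \frac{11}{7}
E[-3X + 2] = -3 × E[X] + 2 = - \frac{19}{7}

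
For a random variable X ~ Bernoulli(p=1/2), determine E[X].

For X ~ Bernoulli(p=1/2), the expected value is:
E[X] = \frac{1}{2}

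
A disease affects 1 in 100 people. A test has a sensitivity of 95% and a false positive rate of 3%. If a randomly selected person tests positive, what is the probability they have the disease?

Let D = the rare event, + = positive/flagged.
P(D) = 1/100
P(+|D) = 95/100 = 19/20
P(+|D') = 3/100
P(+) = P(+|D)P(D) + P(+|D')P(D')
     = \frac{19}{20} × \frac{1}{100} + \frac{3}{100} × \frac{99}{100}
     = \frac{49}{1250}
P(D|+) = P(+|D)P(D)/P(+) = \frac{95}{392}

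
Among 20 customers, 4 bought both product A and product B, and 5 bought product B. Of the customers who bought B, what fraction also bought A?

P(A ∩ B) = 4/20 = 1/5
P(B) = 5/20 = 1/4
P(A|B) = P(A ∩ B) / P(B) = (1/5) / (1/4) = 4/5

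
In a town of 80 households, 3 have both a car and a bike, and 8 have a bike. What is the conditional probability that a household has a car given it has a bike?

P(A ∩ B) = 3/80
P(B) = 8/80 = 1/10
P(A|B) = P(A ∩ B) / P(B) = (3/80) / (1/10) = 3/8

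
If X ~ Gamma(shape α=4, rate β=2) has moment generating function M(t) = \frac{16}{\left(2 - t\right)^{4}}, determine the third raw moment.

To find E[X^3], compute M^(3)(0):
M^(1)(t) = \frac{64}{\left(2 - t\right)^{5}}
M^(2)(t) = \frac{320}{\left(2 - t\right)^{6}}
M^(3)(t) = \frac{1920}{\left(2 - t\right)^{7}}
M^(3)(0) = 15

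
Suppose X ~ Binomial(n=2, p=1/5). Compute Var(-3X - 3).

For X ~ Binomial(n=2, p=1/5):
Var(X) = \frac{8}{25}
Var(-3X - 3) = (-3)² × Var(X) = 9 × \frac{8}{25} = \frac{72}{25}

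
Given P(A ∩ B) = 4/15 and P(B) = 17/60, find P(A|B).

P(A|B) = P(A ∩ B) / P(B)
= (4/15) / (17/60)
= 16/17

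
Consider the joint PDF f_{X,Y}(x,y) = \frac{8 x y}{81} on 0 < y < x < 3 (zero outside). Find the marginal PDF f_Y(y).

f_Y(y) = ∫_y^3 \frac{8 x y}{81} dx = \frac{4 y \left(9 - y^{2}\right)}{81}
for 0 < y < 3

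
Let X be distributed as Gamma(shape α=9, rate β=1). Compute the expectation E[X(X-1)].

E[X(X-1)] = E[X² - X] = E[X²] - E[X]
E[X] = 9
E[X²] = Var(X) + (E[X])² = 9 + (9)² = 90
E[X(X-1)] = 90 - 9 = 81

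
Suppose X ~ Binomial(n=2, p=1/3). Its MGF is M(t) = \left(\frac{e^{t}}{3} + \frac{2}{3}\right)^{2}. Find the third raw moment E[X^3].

To find E[X^3], compute M^(3)(0):
M^(1)(t) = \frac{2 \left(\frac{e^{t}}{3} + \frac{2}{3}\right) e^{t}}{3}
M^(2)(t) = \frac{2 \left(\frac{e^{t}}{3} + \frac{2}{3}\right) e^{t}}{3} + \frac{2 e^{2 t}}{9}
M^(3)(t) = \frac{2 \left(\frac{e^{t}}{3} + \frac{2}{3}\right) e^{t}}{3} + \frac{2 e^{2 t}}{3}
M^(3)(0) = \frac{4}{3}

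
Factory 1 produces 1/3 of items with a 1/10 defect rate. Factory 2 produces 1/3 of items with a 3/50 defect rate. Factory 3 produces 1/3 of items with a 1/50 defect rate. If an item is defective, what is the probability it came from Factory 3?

Using Bayes' theorem:
P(F1) = 1/3, P(D|F1) = 1/10
P(F2) = 1/3, P(D|F2) = 3/50
P(F3) = 1/3, P(D|F3) = 1/50
P(D) = P(D|F1)P(F1) + P(D|F2)P(F2) + P(D|F3)P(F3)
     = \frac{3}{50}
P(F3|D) = P(D|F3)P(F3) / P(D)
= \frac{1}{9}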